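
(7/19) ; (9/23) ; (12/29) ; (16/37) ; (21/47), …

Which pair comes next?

(27/59)

First value: differences are 2, 3, 4, … (increasing by 1 each time); 7, 9, 12, 16, 21 → 27.
For the second value, differences are 4, 6, 8, … (increasing by 2 each time): 19, 23, 29, 37, 47 → 59.
So the next pair is (27/59).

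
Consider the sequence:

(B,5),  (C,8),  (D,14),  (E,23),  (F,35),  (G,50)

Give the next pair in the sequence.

(H,68)

Letter — letters move forward 1 place in the alphabet: B, C, D, E, F, G → H.
For the second slot, differences are 3, 6, 9, … (increasing by 3 each time): 5, 8, 14, 23, 35, 50 → 68.
Combining the parts gives (H,68).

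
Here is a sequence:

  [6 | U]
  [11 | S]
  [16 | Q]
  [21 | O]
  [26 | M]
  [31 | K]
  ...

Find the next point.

[36 | I]

First component: 6, 11, 16, 21, 26, 31 → 36 (+5 each step).
Letter: letters move back 2 places in the alphabet; U, S, Q, O, M, K → I.
Putting it together: [36 | I].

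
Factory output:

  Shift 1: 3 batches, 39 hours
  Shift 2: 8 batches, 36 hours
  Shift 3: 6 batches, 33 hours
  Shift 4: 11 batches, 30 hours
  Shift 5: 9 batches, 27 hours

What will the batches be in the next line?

14

Batches: 3, 8, 6, 11, 9 → 14 (alternating steps +5, −2, +5, −2, …).
Hours: 39, 36, 33, 30, 27 → 24 (−3 each step).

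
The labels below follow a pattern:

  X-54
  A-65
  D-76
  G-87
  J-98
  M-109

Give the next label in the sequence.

Letter goes X, A, D, G, J, M → P (letters move forward 3 places in the alphabet, wrapping Z→A).
Second component: 54, 65, 76, 87, 98, 109 → 120 (+11 each step).
Putting it together: P-120.

P-120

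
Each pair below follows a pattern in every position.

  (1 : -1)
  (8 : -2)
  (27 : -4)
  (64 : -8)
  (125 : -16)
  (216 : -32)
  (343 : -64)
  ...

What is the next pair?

First coordinate — perfect cubes: 1³, 2³, 3³, …: 1, 8, 27, 64, 125, 216, 343 → 512.
Second coordinate: ×2 each step; -1, -2, -4, -8, -16, -32, -64 → -128.
Combining the parts gives (512 : -128).

(512 : -128)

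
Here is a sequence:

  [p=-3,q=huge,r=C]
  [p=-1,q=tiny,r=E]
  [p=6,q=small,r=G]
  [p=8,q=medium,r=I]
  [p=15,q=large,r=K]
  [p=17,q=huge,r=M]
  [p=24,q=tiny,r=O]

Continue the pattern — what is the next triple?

[p=26,q=small,r=Q]

P: alternating steps +2, +7, +2, +7, …; -3, -1, 6, 8, 15, 17, 24 → 26.
For the q, repeats huge → tiny → small → medium → large: huge, tiny, small, medium, large, huge, tiny → small.
R: C, E, G, I, K, M, O → Q (letters move forward 2 places in the alphabet).
Putting it together: [p=26,q=small,r=Q].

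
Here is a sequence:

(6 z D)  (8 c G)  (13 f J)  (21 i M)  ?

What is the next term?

(32 l P)

First coordinate: differences are 2, 5, 8, … (increasing by 3 each time), so 6, 8, 13, 21 → 32.
First letter: letters move forward 3 places in the alphabet, wrapping Z→A, so z, c, f, i → l.
Second letter: letters move forward 3 places in the alphabet; D, G, J, M → P.
So the next term is (32 l P).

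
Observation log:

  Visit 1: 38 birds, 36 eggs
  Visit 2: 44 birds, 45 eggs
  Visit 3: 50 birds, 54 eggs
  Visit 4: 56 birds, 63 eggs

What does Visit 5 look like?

62 birds, 72 eggs

For the birds, +6 each step: 38, 44, 50, 56 → 62.
Eggs — +9 each step: 36, 45, 54, 63 → 72.
Combining the parts gives 62 birds, 72 eggs.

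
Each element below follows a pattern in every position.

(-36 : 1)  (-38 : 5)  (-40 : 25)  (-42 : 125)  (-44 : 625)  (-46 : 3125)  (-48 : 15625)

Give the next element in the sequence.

(-50 : 78125)

First coordinate: −2 each step, so -36, -38, -40, -42, -44, -46, -48 → -50.
Second coordinate — ×5 each step: 1, 5, 25, 125, 625, 3125, 15625 → 78125.
So the next element is (-50 : 78125).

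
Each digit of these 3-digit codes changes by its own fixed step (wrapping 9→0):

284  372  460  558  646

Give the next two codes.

First digit: +1 each step, mod 10, so 2, 3, 4, 5, 6 → 7 → 8.
For the second digit, −1 each step, mod 10: 8, 7, 6, 5, 4 → 3 → 2.
Third digit: −2 each step, mod 10; 4, 2, 0, 8, 6 → 4 → 2.
So the next two codes are 734 and 822.

734, 822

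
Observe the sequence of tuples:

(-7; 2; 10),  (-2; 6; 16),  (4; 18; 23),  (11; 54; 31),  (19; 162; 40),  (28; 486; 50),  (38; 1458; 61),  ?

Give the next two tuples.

First entry: differences are 5, 6, 7, … (increasing by 1 each time); -7, -2, 4, 11, 19, 28, 38 → 49 → 61.
For the second entry, ×3 each step: 2, 6, 18, 54, 162, 486, 1458 → 4374 → 13122.
Third entry goes 10, 16, 23, 31, 40, 50, 61 → 73 → 86 (differences are 6, 7, 8, … (increasing by 1 each time)).
Putting the parts together: (49; 4374; 73) and then (61; 13122; 86).

(49; 4374; 73), (61; 13122; 86)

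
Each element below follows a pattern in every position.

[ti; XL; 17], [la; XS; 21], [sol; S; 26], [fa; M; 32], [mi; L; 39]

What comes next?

[re; XL; 47]

Note — runs backward through the solfège scale do→ti: ti, la, sol, fa, mi → re.
Size: runs through clothing sizes XS→XL; XL, XS, S, M, L → XL.
Third coordinate: differences are 4, 5, 6, … (increasing by 1 each time), so 17, 21, 26, 32, 39 → 47.
Putting it together: [re; XL; 47].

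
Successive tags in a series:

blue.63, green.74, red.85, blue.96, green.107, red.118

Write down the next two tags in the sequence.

Colour goes blue, green, red, blue, green, red → blue → green (repeats blue → green → red).
Second component — +11 each step: 63, 74, 85, 96, 107, 118 → 129 → 140.
So the next two tags are blue.129 and green.140.

blue.129 then green.140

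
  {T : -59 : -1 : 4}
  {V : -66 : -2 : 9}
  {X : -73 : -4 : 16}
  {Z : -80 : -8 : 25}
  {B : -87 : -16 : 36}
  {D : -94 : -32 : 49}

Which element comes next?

{F : -101 : -64 : 64}

Letter: letters move forward 2 places in the alphabet, wrapping Z→A, so T, V, X, Z, B, D → F.
Second slot: −7 each step; -59, -66, -73, -80, -87, -94 → -101.
Third slot — ×2 each step: -1, -2, -4, -8, -16, -32 → -64.
Fourth slot — perfect squares: 2², 3², 4², …: 4, 9, 16, 25, 36, 49 → 64.
So the next element is {F : -101 : -64 : 64}.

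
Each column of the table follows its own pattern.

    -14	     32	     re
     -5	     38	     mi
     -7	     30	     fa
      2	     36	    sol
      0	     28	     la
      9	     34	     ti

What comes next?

First component: -14, -5, -7, 2, 0, 9 → 7 (alternating steps +9, −2, +9, −2, …).
Second component goes 32, 38, 30, 36, 28, 34 → 26 (alternating steps +6, −8, +6, −8, …).
Note: runs through the solfège scale do→ti; re, mi, fa, sol, la, ti → do.
Combining the parts gives 7  26  do.

7  26  do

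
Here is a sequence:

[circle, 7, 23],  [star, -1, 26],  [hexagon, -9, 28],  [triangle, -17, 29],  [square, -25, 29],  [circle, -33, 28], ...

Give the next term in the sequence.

[star, -41, 26]

Shape — repeats circle → star → hexagon → triangle → square: circle, star, hexagon, triangle, square, circle → star.
Second part: −8 each step; 7, -1, -9, -17, -25, -33 → -41.
Third part: differences are 3, 2, 1, … (decreasing by 1 each time); 23, 26, 28, 29, 29, 28 → 26.
Putting it together: [star, -41, 26].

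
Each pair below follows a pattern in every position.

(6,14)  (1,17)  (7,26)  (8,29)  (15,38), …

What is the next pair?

First part: each term is the sum of the two before it; 6, 1, 7, 8, 15 → 23.
Second part: 14, 17, 26, 29, 38 → 41 (alternating steps +3, +9, +3, +9, …).
Putting it together: (23,41).

(23,41)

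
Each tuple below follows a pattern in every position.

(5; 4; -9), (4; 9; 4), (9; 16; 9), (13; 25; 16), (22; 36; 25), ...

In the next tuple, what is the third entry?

Second entry goes 4, 9, 16, 25, 36 → 49 (perfect squares: 2², 3², 4², …).
Third entry: always the previous value of the second entry; -9, 4, 9, 16, 25 → 36.

36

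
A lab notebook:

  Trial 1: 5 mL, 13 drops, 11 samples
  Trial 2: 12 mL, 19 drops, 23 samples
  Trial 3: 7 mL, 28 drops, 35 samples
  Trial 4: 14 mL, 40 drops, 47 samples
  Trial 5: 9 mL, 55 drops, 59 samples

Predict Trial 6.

16 mL, 73 drops, 71 samples

For the mL, alternating steps +7, −5, +7, −5, …: 5, 12, 7, 14, 9 → 16.
Drops — differences are 6, 9, 12, … (increasing by 3 each time): 13, 19, 28, 40, 55 → 73.
Samples: 11, 23, 35, 47, 59 → 71 (+12 each step).
Putting it together: 16 mL, 73 drops, 71 samples.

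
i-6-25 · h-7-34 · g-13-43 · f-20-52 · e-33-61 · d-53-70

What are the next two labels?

Letter: i, h, g, f, e, d → c → b (letters move back 1 place in the alphabet).
Second component: 6, 7, 13, 20, 33, 53 → 86 → 139 (each term is the sum of the two before it).
Third component: +9 each step; 25, 34, 43, 52, 61, 70 → 79 → 88.
So the next two labels are c-86-79 and b-139-88.

c-86-79, b-139-88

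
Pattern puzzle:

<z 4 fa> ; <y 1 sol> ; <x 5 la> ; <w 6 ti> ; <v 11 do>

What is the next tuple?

<u 17 re>

Letter: z, y, x, w, v → u (letters move back 1 place in the alphabet).
Second slot goes 4, 1, 5, 6, 11 → 17 (each term is the sum of the two before it).
Note: runs through the solfège scale do→ti, so fa, sol, la, ti, do → re.
Combining the parts gives <u 17 re>.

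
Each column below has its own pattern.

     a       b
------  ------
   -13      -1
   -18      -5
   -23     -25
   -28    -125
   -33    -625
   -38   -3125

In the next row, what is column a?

-43

Column a: −5 each step; -13, -18, -23, -28, -33, -38 → -43.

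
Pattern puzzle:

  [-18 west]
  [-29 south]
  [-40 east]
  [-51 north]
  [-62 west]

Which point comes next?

For the first slot, −11 each step: -18, -29, -40, -51, -62 → -73.
Direction: repeats west → south → east → north; west, south, east, north, west → south.
So the next point is [-73 south].

[-73 south]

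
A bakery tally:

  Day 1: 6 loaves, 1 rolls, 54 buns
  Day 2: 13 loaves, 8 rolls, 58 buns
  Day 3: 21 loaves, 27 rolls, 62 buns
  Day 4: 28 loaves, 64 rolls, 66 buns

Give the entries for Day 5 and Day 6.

36 loaves, 125 rolls, 70 buns; 43 loaves, 216 rolls, 74 buns

For the loaves, alternating steps +7, +8, +7, +8, …: 6, 13, 21, 28 → 36 → 43.
Rolls: 1, 8, 27, 64 → 125 → 216 (perfect cubes: 1³, 2³, 3³, …).
For the buns, +4 each step: 54, 58, 62, 66 → 70 → 74.
Putting the parts together: 36 loaves, 125 rolls, 70 buns and then 43 loaves, 216 rolls, 74 buns.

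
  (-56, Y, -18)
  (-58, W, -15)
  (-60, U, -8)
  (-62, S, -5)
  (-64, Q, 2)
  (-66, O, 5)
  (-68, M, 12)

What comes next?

First coordinate — −2 each step: -56, -58, -60, -62, -64, -66, -68 → -70.
Letter: letters move back 2 places in the alphabet; Y, W, U, S, Q, O, M → K.
Third coordinate — alternating steps +3, +7, +3, +7, …: -18, -15, -8, -5, 2, 5, 12 → 15.
Putting it together: (-70, K, 15).

(-70, K, 15)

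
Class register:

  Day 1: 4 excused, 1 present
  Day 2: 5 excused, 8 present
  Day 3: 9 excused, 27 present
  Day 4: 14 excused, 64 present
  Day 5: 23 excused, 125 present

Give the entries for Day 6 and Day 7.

Excused goes 4, 5, 9, 14, 23 → 37 → 60 (each term is the sum of the two before it).
Present: perfect cubes: 1³, 2³, 3³, …, so 1, 8, 27, 64, 125 → 216 → 343.
So the next two lines are 37 excused, 216 present and 60 excused, 343 present.

37 excused, 216 present; 60 excused, 343 present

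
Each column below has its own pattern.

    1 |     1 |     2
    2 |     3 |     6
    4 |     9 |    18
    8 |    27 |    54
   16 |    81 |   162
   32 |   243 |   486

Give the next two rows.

64  729  1458; 128  2187  4374

First component — ×2 each step: 1, 2, 4, 8, 16, 32 → 64 → 128.
Second component — ×3 each step: 1, 3, 9, 27, 81, 243 → 729 → 2187.
Third component: always 2 × the second component, so 2, 6, 18, 54, 162, 486 → 1458 → 4374.
So the next two rows are 64  729  1458 and 128  2187  4374.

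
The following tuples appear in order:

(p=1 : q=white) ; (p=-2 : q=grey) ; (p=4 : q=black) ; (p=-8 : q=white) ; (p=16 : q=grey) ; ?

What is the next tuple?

For the p, ×(-2) each step: 1, -2, 4, -8, 16 → -32.
Q: repeats white → grey → black, so white, grey, black, white, grey → black.
Putting it together: (p=-32 : q=black).

(p=-32 : q=black)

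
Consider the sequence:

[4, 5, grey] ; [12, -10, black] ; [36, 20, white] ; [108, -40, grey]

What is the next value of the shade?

black

Shade goes grey, black, white, grey → black (repeats grey → black → white).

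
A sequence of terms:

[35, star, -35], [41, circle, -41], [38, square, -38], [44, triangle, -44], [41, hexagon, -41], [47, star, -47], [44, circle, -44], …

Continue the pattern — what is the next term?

First value: alternating steps +6, −3, +6, −3, …, so 35, 41, 38, 44, 41, 47, 44 → 50.
For the shape, repeats star → circle → square → triangle → hexagon: star, circle, square, triangle, hexagon, star, circle → square.
For the third value, always the negative of the first value: -35, -41, -38, -44, -41, -47, -44 → -50.
Combining the parts gives [50, square, -50].

[50, square, -50]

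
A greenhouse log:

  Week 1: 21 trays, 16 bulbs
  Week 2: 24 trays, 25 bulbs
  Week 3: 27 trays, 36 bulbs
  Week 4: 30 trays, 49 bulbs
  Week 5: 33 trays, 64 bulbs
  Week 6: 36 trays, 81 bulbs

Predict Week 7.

39 trays, 100 bulbs

Trays: +3 each step, so 21, 24, 27, 30, 33, 36 → 39.
Bulbs goes 16, 25, 36, 49, 64, 81 → 100 (perfect squares: 4², 5², 6², …).
Combining the parts gives 39 trays, 100 bulbs.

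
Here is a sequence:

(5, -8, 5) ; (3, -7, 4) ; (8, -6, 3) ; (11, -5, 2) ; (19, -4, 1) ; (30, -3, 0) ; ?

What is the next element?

(49, -2, -1)

First component: each term is the sum of the two before it, so 5, 3, 8, 11, 19, 30 → 49.
Second component: +1 each step, so -8, -7, -6, -5, -4, -3 → -2.
Third component: 5, 4, 3, 2, 1, 0 → -1 (−1 each step).
So the next element is (49, -2, -1).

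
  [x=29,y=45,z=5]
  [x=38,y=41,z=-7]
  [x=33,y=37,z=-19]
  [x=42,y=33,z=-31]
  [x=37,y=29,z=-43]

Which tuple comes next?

[x=46,y=25,z=-55]

X: alternating steps +9, −5, +9, −5, …; 29, 38, 33, 42, 37 → 46.
Y: 45, 41, 37, 33, 29 → 25 (−4 each step).
Z goes 5, -7, -19, -31, -43 → -55 (−12 each step).
So the next tuple is [x=46,y=25,z=-55].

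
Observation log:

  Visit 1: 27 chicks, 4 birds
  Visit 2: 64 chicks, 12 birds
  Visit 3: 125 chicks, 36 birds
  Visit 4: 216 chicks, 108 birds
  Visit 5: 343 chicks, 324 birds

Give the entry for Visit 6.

For the chicks, perfect cubes: 3³, 4³, 5³, …: 27, 64, 125, 216, 343 → 512.
For the birds, ×3 each step: 4, 12, 36, 108, 324 → 972.
So the next line is 512 chicks, 972 birds.

512 chicks, 972 birds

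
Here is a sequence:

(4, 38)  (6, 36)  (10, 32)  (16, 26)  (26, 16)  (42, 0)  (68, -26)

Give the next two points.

First part: each term is the sum of the two before it; 4, 6, 10, 16, 26, 42, 68 → 110 → 178.
Second part: together with the first part always sums to 42; 38, 36, 32, 26, 16, 0, -26 → -68 → -136.
So the next two points are (110, -68) and (178, -136).

(110, -68), (178, -136)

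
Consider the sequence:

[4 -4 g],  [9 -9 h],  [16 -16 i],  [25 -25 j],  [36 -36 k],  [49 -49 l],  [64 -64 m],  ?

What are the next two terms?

First part: perfect squares: 2², 3², 4², …; 4, 9, 16, 25, 36, 49, 64 → 81 → 100.
Second part: always the negative of the first part, so -4, -9, -16, -25, -36, -49, -64 → -81 → -100.
Letter: g, h, i, j, k, l, m → n → o (letters move forward 1 place in the alphabet).
So the next two terms are [81 -81 n] and [100 -100 o].

[81 -81 n], [100 -100 o]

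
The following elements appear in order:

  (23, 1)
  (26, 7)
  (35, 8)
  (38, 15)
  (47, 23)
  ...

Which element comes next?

First entry: alternating steps +3, +9, +3, +9, …; 23, 26, 35, 38, 47 → 50.
Second entry: each term is the sum of the two before it; 1, 7, 8, 15, 23 → 38.
Combining the parts gives (50, 38).

(50, 38)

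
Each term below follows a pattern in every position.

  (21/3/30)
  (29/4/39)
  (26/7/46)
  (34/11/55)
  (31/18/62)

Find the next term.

(39/29/71)

First component: alternating steps +8, −3, +8, −3, …; 21, 29, 26, 34, 31 → 39.
Second component — each term is the sum of the two before it: 3, 4, 7, 11, 18 → 29.
Third component: alternating steps +9, +7, +9, +7, …; 30, 39, 46, 55, 62 → 71.
Combining the parts gives (39/29/71).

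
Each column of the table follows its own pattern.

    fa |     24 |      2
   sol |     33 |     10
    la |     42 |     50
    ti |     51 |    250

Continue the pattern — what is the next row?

do  60  1250

Note: runs through the solfège scale do→ti, so fa, sol, la, ti → do.
Second component goes 24, 33, 42, 51 → 60 (+9 each step).
Third component: ×5 each step; 2, 10, 50, 250 → 1250.
Putting it together: do  60  1250.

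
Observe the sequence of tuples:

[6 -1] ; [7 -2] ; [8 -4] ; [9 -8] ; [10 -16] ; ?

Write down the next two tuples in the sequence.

[11 -32], [12 -64]

For the first coordinate, +1 each step: 6, 7, 8, 9, 10 → 11 → 12.
Second coordinate: -1, -2, -4, -8, -16 → -32 → -64 (×2 each step).
Putting the parts together: [11 -32] and then [12 -64].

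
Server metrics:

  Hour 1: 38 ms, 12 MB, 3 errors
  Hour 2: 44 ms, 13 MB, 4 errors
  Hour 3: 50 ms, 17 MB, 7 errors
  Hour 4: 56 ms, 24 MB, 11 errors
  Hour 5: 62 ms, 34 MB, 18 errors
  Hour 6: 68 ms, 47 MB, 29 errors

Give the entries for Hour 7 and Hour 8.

Ms goes 38, 44, 50, 56, 62, 68 → 74 → 80 (+6 each step).
MB: 12, 13, 17, 24, 34, 47 → 63 → 82 (differences are 1, 4, 7, … (increasing by 3 each time)).
For the errors, each term is the sum of the two before it: 3, 4, 7, 11, 18, 29 → 47 → 76.
Putting the parts together: 74 ms, 63 MB, 47 errors and then 80 ms, 82 MB, 76 errors.

74 ms, 63 MB, 47 errors; 80 ms, 82 MB, 76 errors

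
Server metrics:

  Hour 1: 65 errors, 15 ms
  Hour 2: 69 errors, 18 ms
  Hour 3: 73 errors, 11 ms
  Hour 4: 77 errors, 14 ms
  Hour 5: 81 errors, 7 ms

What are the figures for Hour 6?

Errors goes 65, 69, 73, 77, 81 → 85 (+4 each step).
For the ms, alternating steps +3, −7, +3, −7, …: 15, 18, 11, 14, 7 → 10.
Combining the parts gives 85 errors, 10 ms.

85 errors, 10 ms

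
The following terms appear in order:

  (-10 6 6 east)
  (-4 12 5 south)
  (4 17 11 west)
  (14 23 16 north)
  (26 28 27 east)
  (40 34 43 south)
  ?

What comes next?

First slot goes -10, -4, 4, 14, 26, 40 → 56 (differences are 6, 8, 10, … (increasing by 2 each time)).
Second slot: alternating steps +6, +5, +6, +5, …; 6, 12, 17, 23, 28, 34 → 39.
Third slot — each term is the sum of the two before it: 6, 5, 11, 16, 27, 43 → 70.
For the direction, repeats east → south → west → north: east, south, west, north, east, south → west.
Combining the parts gives (56 39 70 west).

(56 39 70 west)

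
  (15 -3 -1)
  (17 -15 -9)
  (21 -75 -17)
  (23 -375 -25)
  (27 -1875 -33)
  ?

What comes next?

(29 -9375 -41)

For the first component, alternating steps +2, +4, +2, +4, …: 15, 17, 21, 23, 27 → 29.
Second component: ×5 each step, so -3, -15, -75, -375, -1875 → -9375.
Third component goes -1, -9, -17, -25, -33 → -41 (−8 each step).
So the next triple is (29 -9375 -41).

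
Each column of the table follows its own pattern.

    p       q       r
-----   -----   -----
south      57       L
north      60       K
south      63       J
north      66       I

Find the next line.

south  69  H

Column p: alternates south ↔ north, so south, north, south, north → south.
Column q: +3 each step, so 57, 60, 63, 66 → 69.
Column r: letters move back 1 place in the alphabet; L, K, J, I → H.
So the next line is south  69  H.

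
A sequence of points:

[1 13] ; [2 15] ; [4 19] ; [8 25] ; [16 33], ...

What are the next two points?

First slot — ×2 each step: 1, 2, 4, 8, 16 → 32 → 64.
Second slot — differences are 2, 4, 6, … (increasing by 2 each time): 13, 15, 19, 25, 33 → 43 → 55.
Putting the parts together: [32 43] and then [64 55].

[32 43], [64 55]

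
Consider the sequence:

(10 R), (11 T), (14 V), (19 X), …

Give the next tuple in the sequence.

(26 Z)

First slot: differences are 1, 3, 5, … (increasing by 2 each time); 10, 11, 14, 19 → 26.
Letter: R, T, V, X → Z (letters move forward 2 places in the alphabet).
So the next tuple is (26 Z).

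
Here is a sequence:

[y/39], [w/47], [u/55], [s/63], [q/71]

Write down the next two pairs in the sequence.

For the letter, letters move back 2 places in the alphabet: y, w, u, s, q → o → m.
Second slot: 39, 47, 55, 63, 71 → 79 → 87 (+8 each step).
So the next two pairs are [o/79] and [m/87].

[o/79], [m/87]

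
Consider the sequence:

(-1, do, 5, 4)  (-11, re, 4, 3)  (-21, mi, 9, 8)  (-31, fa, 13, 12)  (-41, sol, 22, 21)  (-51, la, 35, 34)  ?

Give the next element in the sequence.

(-61, ti, 57, 56)

First value — −10 each step: -1, -11, -21, -31, -41, -51 → -61.
For the note, runs through the solfège scale do→ti: do, re, mi, fa, sol, la → ti.
For the third value, each term is the sum of the two before it: 5, 4, 9, 13, 22, 35 → 57.
Fourth value: always 1 less than the third value; 4, 3, 8, 12, 21, 34 → 56.
So the next element is (-61, ti, 57, 56).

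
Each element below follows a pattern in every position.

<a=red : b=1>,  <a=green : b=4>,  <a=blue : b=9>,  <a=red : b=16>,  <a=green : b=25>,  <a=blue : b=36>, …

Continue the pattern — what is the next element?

<a=red : b=49>

A: repeats red → green → blue, so red, green, blue, red, green, blue → red.
B: perfect squares: 1², 2², 3², …, so 1, 4, 9, 16, 25, 36 → 49.
Combining the parts gives <a=red : b=49>.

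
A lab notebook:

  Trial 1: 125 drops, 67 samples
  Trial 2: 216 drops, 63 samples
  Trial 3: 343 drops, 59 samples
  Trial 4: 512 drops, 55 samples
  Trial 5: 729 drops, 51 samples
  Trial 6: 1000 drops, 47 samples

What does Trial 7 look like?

Drops: perfect cubes: 5³, 6³, 7³, …, so 125, 216, 343, 512, 729, 1000 → 1331.
For the samples, −4 each step: 67, 63, 59, 55, 51, 47 → 43.
So the next line is 1331 drops, 43 samples.

1331 drops, 43 samples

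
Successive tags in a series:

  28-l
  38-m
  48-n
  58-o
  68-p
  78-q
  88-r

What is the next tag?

98-s

For the first component, +10 each step: 28, 38, 48, 58, 68, 78, 88 → 98.
Letter — letters move forward 1 place in the alphabet: l, m, n, o, p, q, r → s.
Combining the parts gives 98-s.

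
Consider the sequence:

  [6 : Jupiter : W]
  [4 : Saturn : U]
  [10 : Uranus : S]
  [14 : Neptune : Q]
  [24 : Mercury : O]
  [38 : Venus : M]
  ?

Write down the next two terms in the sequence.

For the first slot, each term is the sum of the two before it: 6, 4, 10, 14, 24, 38 → 62 → 100.
Planet: runs through the planets Mercury→Neptune; Jupiter, Saturn, Uranus, Neptune, Mercury, Venus → Earth → Mars.
Letter goes W, U, S, Q, O, M → K → I (letters move back 2 places in the alphabet).
Putting the parts together: [62 : Earth : K] and then [100 : Mars : I].

[62 : Earth : K], [100 : Mars : I]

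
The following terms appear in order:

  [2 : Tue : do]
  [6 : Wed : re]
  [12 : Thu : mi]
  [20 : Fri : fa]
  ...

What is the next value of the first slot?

For the first slot, differences are 4, 6, 8, … (increasing by 2 each time): 2, 6, 12, 20 → 30.

30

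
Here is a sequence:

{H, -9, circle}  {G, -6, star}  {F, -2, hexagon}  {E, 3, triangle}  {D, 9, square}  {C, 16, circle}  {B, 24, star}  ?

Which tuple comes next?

Letter — letters move back 1 place in the alphabet: H, G, F, E, D, C, B → A.
Second value goes -9, -6, -2, 3, 9, 16, 24 → 33 (differences are 3, 4, 5, … (increasing by 1 each time)).
Shape: circle, star, hexagon, triangle, square, circle, star → hexagon (repeats circle → star → hexagon → triangle → square).
Putting it together: {A, 33, hexagon}.

{A, 33, hexagon}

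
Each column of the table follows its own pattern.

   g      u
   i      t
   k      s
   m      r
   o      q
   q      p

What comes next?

First letter goes g, i, k, m, o, q → s (letters move forward 2 places in the alphabet).
For the second letter, letters move back 1 place in the alphabet: u, t, s, r, q, p → o.
Combining the parts gives s  o.

s  o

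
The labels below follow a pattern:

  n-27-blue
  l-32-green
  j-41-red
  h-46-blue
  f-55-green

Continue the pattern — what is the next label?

d-60-red

Letter — letters move back 2 places in the alphabet: n, l, j, h, f → d.
Second component goes 27, 32, 41, 46, 55 → 60 (alternating steps +5, +9, +5, +9, …).
Colour: repeats blue → green → red; blue, green, red, blue, green → red.
Combining the parts gives d-60-red.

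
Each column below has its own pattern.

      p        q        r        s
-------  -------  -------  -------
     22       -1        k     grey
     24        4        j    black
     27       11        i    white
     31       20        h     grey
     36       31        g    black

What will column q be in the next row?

Column p: differences are 2, 3, 4, … (increasing by 1 each time); 22, 24, 27, 31, 36 → 42.
Column q goes -1, 4, 11, 20, 31 → 44 (differences are 5, 7, 9, … (increasing by 2 each time)).
For the column r, letters move back 1 place in the alphabet: k, j, i, h, g → f.
For the column s, repeats grey → black → white: grey, black, white, grey, black → white.

44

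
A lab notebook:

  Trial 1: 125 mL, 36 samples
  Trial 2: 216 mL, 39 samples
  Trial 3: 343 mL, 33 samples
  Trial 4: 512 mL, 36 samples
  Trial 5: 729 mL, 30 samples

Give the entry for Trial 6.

ML: perfect cubes: 5³, 6³, 7³, …; 125, 216, 343, 512, 729 → 1000.
Samples: 36, 39, 33, 36, 30 → 33 (alternating steps +3, −6, +3, −6, …).
So the next record is 1000 mL, 33 samples.

1000 mL, 33 samples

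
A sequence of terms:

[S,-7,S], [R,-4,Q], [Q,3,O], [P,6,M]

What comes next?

[O,13,K]

First letter goes S, R, Q, P → O (letters move back 1 place in the alphabet).
Second slot — alternating steps +3, +7, +3, +7, …: -7, -4, 3, 6 → 13.
Second letter: letters move back 2 places in the alphabet, so S, Q, O, M → K.
Combining the parts gives [O,13,K].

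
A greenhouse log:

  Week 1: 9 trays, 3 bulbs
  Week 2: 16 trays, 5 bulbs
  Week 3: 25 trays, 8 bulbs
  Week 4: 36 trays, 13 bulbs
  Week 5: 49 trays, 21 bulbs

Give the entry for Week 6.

For the trays, perfect squares: 3², 4², 5², …: 9, 16, 25, 36, 49 → 64.
Bulbs goes 3, 5, 8, 13, 21 → 34 (each term is the sum of the two before it).
So the next row is 64 trays, 34 bulbs.

64 trays, 34 bulbs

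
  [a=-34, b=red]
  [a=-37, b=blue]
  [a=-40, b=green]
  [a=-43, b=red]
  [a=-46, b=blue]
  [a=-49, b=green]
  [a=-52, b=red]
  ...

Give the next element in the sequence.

A: -34, -37, -40, -43, -46, -49, -52 → -55 (−3 each step).
B — repeats red → blue → green: red, blue, green, red, blue, green, red → blue.
So the next element is [a=-55, b=blue].

[a=-55, b=blue]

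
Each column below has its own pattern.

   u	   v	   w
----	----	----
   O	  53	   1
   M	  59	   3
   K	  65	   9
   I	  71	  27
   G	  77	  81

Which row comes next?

E  83  243

Column u: letters move back 2 places in the alphabet, so O, M, K, I, G → E.
Column v — +6 each step: 53, 59, 65, 71, 77 → 83.
For the column w, ×3 each step: 1, 3, 9, 27, 81 → 243.
Putting it together: E  83  243.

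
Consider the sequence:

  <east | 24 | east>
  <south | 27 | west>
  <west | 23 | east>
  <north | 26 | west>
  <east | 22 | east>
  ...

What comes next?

<south | 25 | west>

First direction: east, south, west, north, east → south (repeats east → south → west → north).
Second component: 24, 27, 23, 26, 22 → 25 (alternating steps +3, −4, +3, −4, …).
Second direction goes east, west, east, west, east → west (alternates east ↔ west).
Putting it together: <south | 25 | west>.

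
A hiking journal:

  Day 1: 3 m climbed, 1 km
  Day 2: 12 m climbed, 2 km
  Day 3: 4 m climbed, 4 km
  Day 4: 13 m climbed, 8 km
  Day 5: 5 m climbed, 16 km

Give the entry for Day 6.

14 m climbed, 32 km

For the m climbed, alternating steps +9, −8, +9, −8, …: 3, 12, 4, 13, 5 → 14.
Km — ×2 each step: 1, 2, 4, 8, 16 → 32.
So the next row is 14 m climbed, 32 km.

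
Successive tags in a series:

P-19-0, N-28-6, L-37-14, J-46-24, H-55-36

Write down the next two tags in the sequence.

Letter: letters move back 2 places in the alphabet; P, N, L, J, H → F → D.
Second component: +9 each step, so 19, 28, 37, 46, 55 → 64 → 73.
For the third component, differences are 6, 8, 10, … (increasing by 2 each time): 0, 6, 14, 24, 36 → 50 → 66.
So the next two tags are F-64-50 and D-73-66.

F-64-50 then D-73-66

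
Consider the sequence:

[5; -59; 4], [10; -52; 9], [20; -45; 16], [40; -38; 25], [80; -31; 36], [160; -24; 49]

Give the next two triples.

First coordinate: 5, 10, 20, 40, 80, 160 → 320 → 640 (×2 each step).
Second coordinate: -59, -52, -45, -38, -31, -24 → -17 → -10 (+7 each step).
Third coordinate: perfect squares: 2², 3², 4², …, so 4, 9, 16, 25, 36, 49 → 64 → 81.
Putting the parts together: [320; -17; 64] and then [640; -10; 81].

[320; -17; 64], [640; -10; 81]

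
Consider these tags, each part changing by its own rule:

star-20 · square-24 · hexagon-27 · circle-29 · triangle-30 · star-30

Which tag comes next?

Shape goes star, square, hexagon, circle, triangle, star → square (repeats star → square → hexagon → circle → triangle).
Second component goes 20, 24, 27, 29, 30, 30 → 29 (differences are 4, 3, 2, … (decreasing by 1 each time)).
Combining the parts gives square-29.

square-29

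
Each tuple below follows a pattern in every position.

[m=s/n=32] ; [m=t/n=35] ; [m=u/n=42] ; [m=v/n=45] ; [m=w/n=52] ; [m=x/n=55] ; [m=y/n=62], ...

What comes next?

[m=z/n=65]

M — letters move forward 1 place in the alphabet: s, t, u, v, w, x, y → z.
For the n, alternating steps +3, +7, +3, +7, …: 32, 35, 42, 45, 52, 55, 62 → 65.
So the next tuple is [m=z/n=65].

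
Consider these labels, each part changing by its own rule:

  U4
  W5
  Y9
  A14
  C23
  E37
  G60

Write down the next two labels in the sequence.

I97, K157

Letter: letters move forward 2 places in the alphabet, wrapping Z→A; U, W, Y, A, C, E, G → I → K.
Second component — each term is the sum of the two before it: 4, 5, 9, 14, 23, 37, 60 → 97 → 157.
So the next two labels are I97 and K157.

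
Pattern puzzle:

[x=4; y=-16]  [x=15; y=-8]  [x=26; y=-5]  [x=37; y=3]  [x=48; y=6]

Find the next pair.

[x=59; y=14]

For the x, +11 each step: 4, 15, 26, 37, 48 → 59.
Y goes -16, -8, -5, 3, 6 → 14 (alternating steps +8, +3, +8, +3, …).
Putting it together: [x=59; y=14].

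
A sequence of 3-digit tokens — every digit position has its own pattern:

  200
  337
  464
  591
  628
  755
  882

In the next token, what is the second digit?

For the first digit, +1 each step, mod 10: 2, 3, 4, 5, 6, 7, 8 → 9.
For the second digit, +3 each step, mod 10: 0, 3, 6, 9, 2, 5, 8 → 1.
Third digit — −3 each step, mod 10: 0, 7, 4, 1, 8, 5, 2 → 9.

1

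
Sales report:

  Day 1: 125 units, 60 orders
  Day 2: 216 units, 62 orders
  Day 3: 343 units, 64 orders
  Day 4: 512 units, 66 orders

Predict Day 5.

For the units, perfect cubes: 5³, 6³, 7³, …: 125, 216, 343, 512 → 729.
For the orders, +2 each step: 60, 62, 64, 66 → 68.
Combining the parts gives 729 units, 68 orders.

729 units, 68 orders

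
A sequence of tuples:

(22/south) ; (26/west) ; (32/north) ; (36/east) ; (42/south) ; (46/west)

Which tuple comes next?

First component goes 22, 26, 32, 36, 42, 46 → 52 (alternating steps +4, +6, +4, +6, …).
Direction: south, west, north, east, south, west → north (repeats south → west → north → east).
Putting it together: (52/north).

(52/north)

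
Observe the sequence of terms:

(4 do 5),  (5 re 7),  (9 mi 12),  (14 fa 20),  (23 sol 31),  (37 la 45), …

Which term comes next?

(60 ti 62)

First coordinate goes 4, 5, 9, 14, 23, 37 → 60 (each term is the sum of the two before it).
Note goes do, re, mi, fa, sol, la → ti (runs through the solfège scale do→ti).
Third coordinate — differences are 2, 5, 8, … (increasing by 3 each time): 5, 7, 12, 20, 31, 45 → 62.
Combining the parts gives (60 ti 62).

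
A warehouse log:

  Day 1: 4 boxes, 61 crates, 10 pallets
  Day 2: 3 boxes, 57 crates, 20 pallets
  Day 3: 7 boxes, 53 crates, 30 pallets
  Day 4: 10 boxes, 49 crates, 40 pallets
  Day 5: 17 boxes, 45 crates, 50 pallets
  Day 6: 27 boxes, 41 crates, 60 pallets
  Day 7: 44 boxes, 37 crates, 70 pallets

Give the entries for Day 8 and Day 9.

71 boxes, 33 crates, 80 pallets; 115 boxes, 29 crates, 90 pallets

Boxes goes 4, 3, 7, 10, 17, 27, 44 → 71 → 115 (each term is the sum of the two before it).
Crates: −4 each step, so 61, 57, 53, 49, 45, 41, 37 → 33 → 29.
Pallets — +10 each step: 10, 20, 30, 40, 50, 60, 70 → 80 → 90.
Putting the parts together: 71 boxes, 33 crates, 80 pallets and then 115 boxes, 29 crates, 90 pallets.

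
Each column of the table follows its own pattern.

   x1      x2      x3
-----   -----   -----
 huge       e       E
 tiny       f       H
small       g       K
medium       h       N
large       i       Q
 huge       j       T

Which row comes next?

tiny  k  W

Column x1 — repeats huge → tiny → small → medium → large: huge, tiny, small, medium, large, huge → tiny.
Column x2: letters move forward 1 place in the alphabet, so e, f, g, h, i, j → k.
Column x3 goes E, H, K, N, Q, T → W (letters move forward 3 places in the alphabet).
Combining the parts gives tiny  k  W.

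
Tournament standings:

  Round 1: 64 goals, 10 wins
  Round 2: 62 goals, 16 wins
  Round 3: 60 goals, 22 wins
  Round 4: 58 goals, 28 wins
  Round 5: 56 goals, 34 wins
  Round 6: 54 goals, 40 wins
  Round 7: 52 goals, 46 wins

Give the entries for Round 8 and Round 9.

Goals goes 64, 62, 60, 58, 56, 54, 52 → 50 → 48 (−2 each step).
For the wins, +6 each step: 10, 16, 22, 28, 34, 40, 46 → 52 → 58.
Putting the parts together: 50 goals, 52 wins and then 48 goals, 58 wins.

50 goals, 52 wins; 48 goals, 58 wins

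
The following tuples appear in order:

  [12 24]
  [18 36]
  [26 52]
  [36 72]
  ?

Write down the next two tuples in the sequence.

First value: differences are 6, 8, 10, … (increasing by 2 each time); 12, 18, 26, 36 → 48 → 62.
For the second value, always 2 × the first value: 24, 36, 52, 72 → 96 → 124.
So the next two tuples are [48 96] and [62 124].

[48 96], [62 124]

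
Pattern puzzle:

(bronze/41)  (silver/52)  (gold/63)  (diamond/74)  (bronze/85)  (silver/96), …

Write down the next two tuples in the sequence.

(gold/107), (diamond/118)

Rank: repeats bronze → silver → gold → diamond, so bronze, silver, gold, diamond, bronze, silver → gold → diamond.
Second slot goes 41, 52, 63, 74, 85, 96 → 107 → 118 (+11 each step).
So the next two tuples are (gold/107) and (diamond/118).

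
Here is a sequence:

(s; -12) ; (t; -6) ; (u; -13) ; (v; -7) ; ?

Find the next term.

Letter goes s, t, u, v → w (letters move forward 1 place in the alphabet).
Second value: alternating steps +6, −7, +6, −7, …; -12, -6, -13, -7 → -14.
Putting it together: (w; -14).

(w; -14)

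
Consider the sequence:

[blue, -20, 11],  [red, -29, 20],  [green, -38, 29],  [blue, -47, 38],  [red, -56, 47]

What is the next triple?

Colour: blue, red, green, blue, red → green (repeats blue → red → green).
Second slot: −9 each step; -20, -29, -38, -47, -56 → -65.
Third slot: together with the second slot always sums to -9, so 11, 20, 29, 38, 47 → 56.
Putting it together: [green, -65, 56].

[green, -65, 56]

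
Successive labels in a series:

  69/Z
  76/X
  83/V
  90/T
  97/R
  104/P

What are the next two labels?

For the first component, +7 each step: 69, 76, 83, 90, 97, 104 → 111 → 118.
Letter: Z, X, V, T, R, P → N → L (letters move back 2 places in the alphabet).
Putting the parts together: 111/N and then 118/L.

111/N, 118/L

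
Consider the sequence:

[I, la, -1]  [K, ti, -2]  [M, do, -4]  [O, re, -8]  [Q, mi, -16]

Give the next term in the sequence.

Letter — letters move forward 2 places in the alphabet: I, K, M, O, Q → S.
For the note, runs through the solfège scale do→ti: la, ti, do, re, mi → fa.
Third component: -1, -2, -4, -8, -16 → -32 (×2 each step).
Putting it together: [S, fa, -32].

[S, fa, -32]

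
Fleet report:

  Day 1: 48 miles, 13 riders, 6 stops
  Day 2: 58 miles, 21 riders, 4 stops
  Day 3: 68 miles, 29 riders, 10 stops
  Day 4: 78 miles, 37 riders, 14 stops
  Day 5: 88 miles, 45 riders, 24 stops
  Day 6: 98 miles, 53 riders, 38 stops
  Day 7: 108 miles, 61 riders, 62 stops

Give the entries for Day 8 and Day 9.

Miles: +10 each step, so 48, 58, 68, 78, 88, 98, 108 → 118 → 128.
Riders goes 13, 21, 29, 37, 45, 53, 61 → 69 → 77 (+8 each step).
Stops: 6, 4, 10, 14, 24, 38, 62 → 100 → 162 (each term is the sum of the two before it).
Putting the parts together: 118 miles, 69 riders, 100 stops and then 128 miles, 77 riders, 162 stops.

118 miles, 69 riders, 100 stops; 128 miles, 77 riders, 162 stops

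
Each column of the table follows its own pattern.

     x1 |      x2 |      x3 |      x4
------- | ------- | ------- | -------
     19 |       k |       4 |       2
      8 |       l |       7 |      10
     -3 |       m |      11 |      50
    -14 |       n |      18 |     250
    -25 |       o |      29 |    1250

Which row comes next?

Column x1: −11 each step; 19, 8, -3, -14, -25 → -36.
Column x2: k, l, m, n, o → p (letters move forward 1 place in the alphabet).
Column x3 — each term is the sum of the two before it: 4, 7, 11, 18, 29 → 47.
Column x4: 2, 10, 50, 250, 1250 → 6250 (×5 each step).
Putting it together: -36  p  47  6250.

-36  p  47  6250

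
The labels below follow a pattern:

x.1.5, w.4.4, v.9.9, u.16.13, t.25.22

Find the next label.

Letter: letters move back 1 place in the alphabet, so x, w, v, u, t → s.
Second component: perfect squares: 1², 2², 3², …; 1, 4, 9, 16, 25 → 36.
Third component: 5, 4, 9, 13, 22 → 35 (each term is the sum of the two before it).
Combining the parts gives s.36.35.

s.36.35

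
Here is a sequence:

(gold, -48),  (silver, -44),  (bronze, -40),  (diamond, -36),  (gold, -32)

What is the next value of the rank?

Rank: repeats gold → silver → bronze → diamond, so gold, silver, bronze, diamond, gold → silver.

silver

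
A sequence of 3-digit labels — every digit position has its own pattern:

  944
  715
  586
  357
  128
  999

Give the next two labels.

760, 531

First digit: 9, 7, 5, 3, 1, 9 → 7 → 5 (−2 each step, mod 10).
For the second digit, −3 each step, mod 10: 4, 1, 8, 5, 2, 9 → 6 → 3.
Third digit: 4, 5, 6, 7, 8, 9 → 0 → 1 (+1 each step, mod 10).
So the next two labels are 760 and 531.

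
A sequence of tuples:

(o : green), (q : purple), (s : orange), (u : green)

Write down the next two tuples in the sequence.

(w : purple), (y : orange)

For the letter, letters move forward 2 places in the alphabet: o, q, s, u → w → y.
For the colour, repeats green → purple → orange: green, purple, orange, green → purple → orange.
Putting the parts together: (w : purple) and then (y : orange).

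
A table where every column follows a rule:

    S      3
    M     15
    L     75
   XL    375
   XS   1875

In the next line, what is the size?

Size — runs through clothing sizes XS→XL: S, M, L, XL, XS → S.
Second component: ×5 each step, so 3, 15, 75, 375, 1875 → 9375.

S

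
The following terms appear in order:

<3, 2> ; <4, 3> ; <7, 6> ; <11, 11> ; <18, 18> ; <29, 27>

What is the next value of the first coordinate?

First coordinate: each term is the sum of the two before it; 3, 4, 7, 11, 18, 29 → 47.
Second coordinate: 2, 3, 6, 11, 18, 27 → 38 (differences are 1, 3, 5, … (increasing by 2 each time)).

47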